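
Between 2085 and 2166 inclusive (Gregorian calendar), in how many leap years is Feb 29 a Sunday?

Leap years in 2085–2166: 19 of them.
Feb 29 weekday advances by 5 (mod 7) from one leap year to the next four years later (or differs when a century non-leap intervenes).
Leap-day weekdays: 2088:Sun✓ 2092:Fri 2096:Wed 2104:Fri 2108:Wed 2112:Mon 2116:Sat 2120:Thu 2124:Tue 2128:Sun✓ 2132:Fri 2136:Wed 2140:Mon 2144:Sat 2148:Thu 2152:Tue 2156:Sun✓ 2160:Fri 2164:Wed
Sunday: 2088, 2128, 2156 → 3.

3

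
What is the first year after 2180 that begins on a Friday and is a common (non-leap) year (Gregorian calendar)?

2190

Jan 1 advances by 2 weekdays after a leap year and by 1 after a common year.
2180: Jan 1 is Saturday (leap).
2181: Monday
2182: Tuesday
2183: Wednesday
2184: Thursday (leap)
2185: Saturday
2186: Sunday
2187: Monday
2188: Tuesday (leap)
2189: Thursday
2190: Friday
2190 begins on a Friday and is a common year.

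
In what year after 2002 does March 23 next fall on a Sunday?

From one year to the next, a fixed date's weekday advances by 1, or by 2 when a Feb 29 lies between the two dates.
2002: March 23 is Saturday.
2003: Sunday (+1)
March 23 falls on a Sunday in 2003.

2003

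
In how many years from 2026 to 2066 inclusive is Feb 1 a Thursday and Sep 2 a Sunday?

Check each year's weekday for Feb 1 and Sep 2:
  2026: Sun/Wed  2027: Mon/Thu  2028: Tue/Sat  2029: Thu/Sun ✓  2030: Fri/Mon  2031: Sat/Tue  2032: Sun/Thu  2033: Tue/Fri  2034: Wed/Sat  2035: Thu/Sun ✓  2036: Fri/Tue  2037: Sun/Wed  2038: Mon/Thu  2039: Tue/Fri  …(13 more)…  2053: Sat/Tue  2054: Sun/Wed  2055: Mon/Thu  2056: Tue/Sat  2057: Thu/Sun ✓  2058: Fri/Mon  2059: Sat/Tue  2060: Sun/Thu  2061: Tue/Fri  2062: Wed/Sat  2063: Thu/Sun ✓  2064: Fri/Tue  2065: Sun/Wed  2066: Mon/Thu
Both conditions hold in: 2029, 2035, 2046, 2057, 2063 — 5.

5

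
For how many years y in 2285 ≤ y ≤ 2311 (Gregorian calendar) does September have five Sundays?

8

September has 30 days; it has five Sundays when Sunday falls among the first (month-length − 28) days — i.e. when September 1 is one of Sunday/Saturday.
September 1 by year: 2285:Tue 2286:Wed 2287:Thu 2288:Sat✓ 2289:Sun✓ 2290:Mon 2291:Tue 2292:Thu 2293:Fri 2294:Sat✓ 2295:Sun✓ 2296:Tue 2297:Wed 2298:Thu 2299:Fri 2300:Sat✓ 2301:Sun✓ 2302:Mon 2303:Tue 2304:Thu 2305:Fri 2306:Sat✓ 2307:Sun✓ 2308:Tue 2309:Wed 2310:Thu 2311:Fri
Years with five Sundays: 2288, 2289, 2294, 2295, 2300, 2301, 2306, 2307 → 8.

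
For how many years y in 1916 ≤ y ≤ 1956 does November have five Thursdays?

13

November has 30 days; it has five Thursdays when Thursday falls among the first (month-length − 28) days — i.e. when November 1 is one of Thursday/Wednesday.
November 1 by year: 1916:Wed✓ 1917:Thu✓ 1918:Fri 1919:Sat 1920:Mon 1921:Tue 1922:Wed✓ 1923:Thu✓ 1924:Sat 1925:Sun 1926:Mon 1927:Tue 1928:Thu✓ 1929:Fri 1930:Sat …(11 more)… 1942:Sun 1943:Mon 1944:Wed✓ 1945:Thu✓ 1946:Fri 1947:Sat 1948:Mon 1949:Tue 1950:Wed✓ 1951:Thu✓ 1952:Sat 1953:Sun 1954:Mon 1955:Tue 1956:Thu✓
Years with five Thursdays: 1916, 1917, 1922, 1923, 1928, 1933, 1934, 1939, 1944, 1945, 1950, 1951, 1956 → 13.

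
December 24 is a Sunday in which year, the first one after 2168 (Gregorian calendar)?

From one year to the next, a fixed date's weekday advances by 1, or by 2 when a Feb 29 lies between the two dates.
2168: December 24 is Saturday.
2169: Sunday (+1)
December 24 falls on a Sunday in 2169.

2169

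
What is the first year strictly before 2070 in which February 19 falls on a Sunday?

From one year to the next, a fixed date's weekday advances by 1, or by 2 when a Feb 29 lies between the two dates.
2070: February 19 is Wednesday.
2069: Tuesday (−1)
2068: Sunday (−2)
February 19 falls on a Sunday in 2068.

2068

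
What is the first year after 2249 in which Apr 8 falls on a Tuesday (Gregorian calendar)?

2251

From one year to the next, a fixed date's weekday advances by 1, or by 2 when a Feb 29 lies between the two dates.
2249: April 8 is Sunday.
2250: Monday (+1)
2251: Tuesday (+1)
Apr 8 falls on a Tuesday in 2251.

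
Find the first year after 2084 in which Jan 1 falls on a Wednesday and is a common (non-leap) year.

Jan 1 advances by 2 weekdays after a leap year and by 1 after a common year.
2084: Jan 1 is Saturday (leap).
2085: Monday
2086: Tuesday
2087: Wednesday
2087 begins on a Wednesday and is a common year.

2087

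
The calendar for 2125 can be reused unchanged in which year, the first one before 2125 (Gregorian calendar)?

Two years share a calendar iff Jan 1 falls on the same weekday and both are leap or both are common. 2125: Jan 1 is Monday, common year.
2124: Jan 1 Saturday, leap
2123: Jan 1 Friday, common
2122: Jan 1 Thursday, common
2121: Jan 1 Wednesday, common
2120: Jan 1 Monday, leap
2119: Jan 1 Sunday, common
2118: Jan 1 Saturday, common
2117: Jan 1 Friday, common
2116: Jan 1 Wednesday, leap
2115: Jan 1 Tuesday, common
2114: Jan 1 Monday, common
2114 matches on both conditions.

2114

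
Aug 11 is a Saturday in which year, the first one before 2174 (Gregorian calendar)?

2170

From one year to the next, a fixed date's weekday advances by 1, or by 2 when a Feb 29 lies between the two dates.
2174: August 11 is Thursday.
2173: Wednesday (−1)
2172: Tuesday (−1)
2171: Sunday (−2)
2170: Saturday (−1)
Aug 11 falls on a Saturday in 2170.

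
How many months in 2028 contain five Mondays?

4

A month of length L has five Mondays iff its first Monday is on day ≤ L−28 (so day 1–3 in a 31-day month, 1–2 in a 30-day month, day 1 in a leap February).
Checking each month of 2028: Jan starts Sat (31d) ✓; Feb starts Tue (29d); Mar starts Wed (31d); Apr starts Sat (30d); May starts Mon (31d) ✓; Jun starts Thu (30d); Jul starts Sat (31d) ✓; Aug starts Tue (31d); Sep starts Fri (30d); Oct starts Sun (31d) ✓; Nov starts Wed (30d); Dec starts Fri (31d).
Five-Monday months: January, May, July, October → 4.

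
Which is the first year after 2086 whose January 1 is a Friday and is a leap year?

2112

Jan 1 advances by 2 weekdays after a leap year and by 1 after a common year.
2086: Jan 1 is Tuesday.
2087: Wednesday
2088: Thursday (leap)
2089: Saturday
2090: Sunday
2091: Monday
2092: Tuesday (leap)
2093: Thursday
2094: Friday
2095: Saturday
2096: Sunday (leap)
2097: Tuesday
2098: Wednesday
2099: Thursday
2100: Friday
2101: Saturday
2102: Sunday
2103: Monday
2104: Tuesday (leap)
2105: Thursday
2106: Friday
2107: Saturday
2108: Sunday (leap)
2109: Tuesday
2110: Wednesday
2111: Thursday
2112: Friday (leap)
2112 begins on a Friday and is a leap year.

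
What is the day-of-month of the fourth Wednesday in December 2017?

27

December 1, 2017 is a Friday, so the first Wednesday is the 6th.
The fourth Wednesday is 6 + 21 = 27.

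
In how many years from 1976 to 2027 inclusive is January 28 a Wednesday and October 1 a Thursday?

6

Check each year's weekday for January 28 and October 1:
  1976: Wed/Fri  1977: Fri/Sat  1978: Sat/Sun  1979: Sun/Mon  1980: Mon/Wed  1981: Wed/Thu ✓  1982: Thu/Fri  1983: Fri/Sat  1984: Sat/Mon  1985: Mon/Tue  1986: Tue/Wed  1987: Wed/Thu ✓  1988: Thu/Sat  1989: Sat/Sun  …(24 more)…  2014: Tue/Wed  2015: Wed/Thu ✓  2016: Thu/Sat  2017: Sat/Sun  2018: Sun/Mon  2019: Mon/Tue  2020: Tue/Thu  2021: Thu/Fri  2022: Fri/Sat  2023: Sat/Sun  2024: Sun/Tue  2025: Tue/Wed  2026: Wed/Thu ✓  2027: Thu/Fri
Both conditions hold in: 1981, 1987, 1998, 2009, 2015, 2026 — 6.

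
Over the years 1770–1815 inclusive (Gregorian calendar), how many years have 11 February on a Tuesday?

Track 11 February's weekday year by year (advancing +1, or +2 across a Feb 29):
  1770: Sun  1771: Mon (+1)  1772: Tue (+1) ✓  1773: Thu (+2)  1774: Fri (+1)
  1775: Sat (+1)  1776: Sun (+1)  1777: Tue (+2) ✓  1778: Wed (+1)  1779: Thu (+1)
  1780: Fri (+1)  1781: Sun (+2)  1782: Mon (+1)  1783: Tue (+1) ✓  … (18 more years) …
  1802: Thu (+1)  1803: Fri (+1)  1804: Sat (+1)  1805: Mon (+2)  1806: Tue (+1) ✓
  1807: Wed (+1)  1808: Thu (+1)  1809: Sat (+2)  1810: Sun (+1)  1811: Mon (+1)
  1812: Tue (+1) ✓  1813: Thu (+2)  1814: Fri (+1)  1815: Sat (+1)
Tuesday years: 1772, 1777, 1783, 1794, 1800, 1806, 1812 — 7 in total.

7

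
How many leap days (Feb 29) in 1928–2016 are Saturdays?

Leap years in 1928–2016: 23 of them.
Feb 29 weekday advances by 5 (mod 7) from one leap year to the next four years later (or differs when a century non-leap intervenes).
Leap-day weekdays: 1928:Wed 1932:Mon 1936:Sat✓ 1940:Thu 1944:Tue 1948:Sun 1952:Fri 1956:Wed 1960:Mon 1964:Sat✓ 1968:Thu 1972:Tue 1976:Sun 1980:Fri 1984:Wed 1988:Mon 1992:Sat✓ 1996:Thu 2000:Tue 2004:Sun 2008:Fri 2012:Wed 2016:Mon
Saturday: 1936, 1964, 1992 → 3.

3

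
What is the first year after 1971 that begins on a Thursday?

1976

Jan 1 advances by 2 weekdays after a leap year and by 1 after a common year.
1971: Jan 1 is Friday.
1972: Saturday (leap)
1973: Monday
1974: Tuesday
1975: Wednesday
1976: Thursday (leap)
1976 begins on a Thursday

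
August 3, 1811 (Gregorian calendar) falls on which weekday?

January 1, 1811 is a Tuesday.
August 3 is day 215 of the year, i.e. 214 days after Jan 1.
214 mod 7 = 4, so advance 4 weekdays from Tuesday: Saturday.

Saturday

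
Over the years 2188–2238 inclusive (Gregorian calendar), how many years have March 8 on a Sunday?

Track March 8's weekday year by year (advancing +1, or +2 across a Feb 29):
  2188: Sat  2189: Sun (+1) ✓  2190: Mon (+1)  2191: Tue (+1)  2192: Thu (+2)
  2193: Fri (+1)  2194: Sat (+1)  2195: Sun (+1) ✓  2196: Tue (+2)  2197: Wed (+1)
  2198: Thu (+1)  2199: Fri (+1)  2200: Sat (+1)  2201: Sun (+1) ✓  … (23 more years) …
  2225: Tue (+1)  2226: Wed (+1)  2227: Thu (+1)  2228: Sat (+2)  2229: Sun (+1) ✓
  2230: Mon (+1)  2231: Tue (+1)  2232: Thu (+2)  2233: Fri (+1)  2234: Sat (+1)
  2235: Sun (+1) ✓  2236: Tue (+2)  2237: Wed (+1)  2238: Thu (+1)
Sunday years: 2189, 2195, 2201, 2207, 2212, 2218, 2229, 2235 — 8 in total.

8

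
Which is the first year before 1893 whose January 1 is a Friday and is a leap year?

1892

Jan 1 advances by 2 weekdays after a leap year and by 1 after a common year.
1893: Jan 1 is Sunday.
1892: Friday (leap)
1892 begins on a Friday and is a leap year.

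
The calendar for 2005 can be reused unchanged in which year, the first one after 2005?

2011

Two years share a calendar iff Jan 1 falls on the same weekday and both are leap or both are common. 2005: Jan 1 is Saturday, common year.
2006: Jan 1 Sunday, common
2007: Jan 1 Monday, common
2008: Jan 1 Tuesday, leap
2009: Jan 1 Thursday, common
2010: Jan 1 Friday, common
2011: Jan 1 Saturday, common
2011 matches on both conditions.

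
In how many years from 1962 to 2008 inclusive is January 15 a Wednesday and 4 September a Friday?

Check each year's weekday for January 15 and 4 September:
  1962: Mon/Tue  1963: Tue/Wed  1964: Wed/Fri ✓  1965: Fri/Sat  1966: Sat/Sun  1967: Sun/Mon  1968: Mon/Wed  1969: Wed/Thu  1970: Thu/Fri  1971: Fri/Sat  1972: Sat/Mon  1973: Mon/Tue  1974: Tue/Wed  1975: Wed/Thu  …(19 more)…  1995: Sun/Mon  1996: Mon/Wed  1997: Wed/Thu  1998: Thu/Fri  1999: Fri/Sat  2000: Sat/Mon  2001: Mon/Tue  2002: Tue/Wed  2003: Wed/Thu  2004: Thu/Sat  2005: Sat/Sun  2006: Sun/Mon  2007: Mon/Tue  2008: Tue/Thu
Both conditions hold in: 1964, 1992 — 2.

2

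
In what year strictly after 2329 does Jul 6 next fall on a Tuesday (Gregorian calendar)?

From one year to the next, a fixed date's weekday advances by 1, or by 2 when a Feb 29 lies between the two dates.
2329: July 6 is Saturday.
2330: Sunday (+1)
2331: Monday (+1)
2332: Wednesday (+2)
2333: Thursday (+1)
2334: Friday (+1)
2335: Saturday (+1)
2336: Monday (+2)
2337: Tuesday (+1)
Jul 6 falls on a Tuesday in 2337.

2337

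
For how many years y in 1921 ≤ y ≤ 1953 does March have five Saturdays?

14

March has 31 days; it has five Saturdays when Saturday falls among the first (month-length − 28) days — i.e. when March 1 is one of Saturday/Friday/Thursday.
March 1 by year: 1921:Tue 1922:Wed 1923:Thu✓ 1924:Sat✓ 1925:Sun 1926:Mon 1927:Tue 1928:Thu✓ 1929:Fri✓ 1930:Sat✓ 1931:Sun 1932:Tue 1933:Wed 1934:Thu✓ 1935:Fri✓ …(3 more)… 1939:Wed 1940:Fri✓ 1941:Sat✓ 1942:Sun 1943:Mon 1944:Wed 1945:Thu✓ 1946:Fri✓ 1947:Sat✓ 1948:Mon 1949:Tue 1950:Wed 1951:Thu✓ 1952:Sat✓ 1953:Sun
Years with five Saturdays: 1923, 1924, 1928, 1929, 1930, 1934, 1935, 1940, 1941, 1945, 1946, 1947, 1951, 1952 → 14.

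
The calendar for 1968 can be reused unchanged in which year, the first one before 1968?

Two years share a calendar iff Jan 1 falls on the same weekday and both are leap or both are common. 1968: Jan 1 is Monday, leap year.
1967: Jan 1 Sunday, common
1966: Jan 1 Saturday, common
1965: Jan 1 Friday, common
1964: Jan 1 Wednesday, leap
1963: Jan 1 Tuesday, common
1962: Jan 1 Monday, common
1961: Jan 1 Sunday, common
1960: Jan 1 Friday, leap
1959: Jan 1 Thursday, common
1958: Jan 1 Wednesday, common
1957: Jan 1 Tuesday, common
1956: Jan 1 Sunday, leap
1955: Jan 1 Saturday, common
1954: Jan 1 Friday, common
1953: Jan 1 Thursday, common
1952: Jan 1 Tuesday, leap
1951: Jan 1 Monday, common
1950: Jan 1 Sunday, common
1949: Jan 1 Saturday, common
1948: Jan 1 Thursday, leap
1947: Jan 1 Wednesday, common
1946: Jan 1 Tuesday, common
1945: Jan 1 Monday, common
1944: Jan 1 Saturday, leap
1943: Jan 1 Friday, common
1942: Jan 1 Thursday, common
1941: Jan 1 Wednesday, common
1940: Jan 1 Monday, leap
1940 matches on both conditions.

1940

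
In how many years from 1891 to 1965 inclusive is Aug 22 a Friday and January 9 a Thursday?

Check each year's weekday for Aug 22 and January 9:
  1891: Sat/Fri  1892: Mon/Sat  1893: Tue/Mon  1894: Wed/Tue  1895: Thu/Wed  1896: Sat/Thu  1897: Sun/Sat  1898: Mon/Sun  1899: Tue/Mon  1900: Wed/Tue  1901: Thu/Wed  1902: Fri/Thu ✓  1903: Sat/Fri  1904: Mon/Sat  …(47 more)…  1952: Fri/Wed  1953: Sat/Fri  1954: Sun/Sat  1955: Mon/Sun  1956: Wed/Mon  1957: Thu/Wed  1958: Fri/Thu ✓  1959: Sat/Fri  1960: Mon/Sat  1961: Tue/Mon  1962: Wed/Tue  1963: Thu/Wed  1964: Sat/Thu  1965: Sun/Sat
Both conditions hold in: 1902, 1913, 1919, 1930, 1941, 1947, 1958 — 7.

7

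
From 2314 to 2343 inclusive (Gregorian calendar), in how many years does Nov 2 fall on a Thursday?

4

Track Nov 2's weekday year by year (advancing +1, or +2 across a Feb 29):
  2314: Mon  2315: Tue (+1)  2316: Thu (+2) ✓  2317: Fri (+1)  2318: Sat (+1)
  2319: Sun (+1)  2320: Tue (+2)  2321: Wed (+1)  2322: Thu (+1) ✓  2323: Fri (+1)
  2324: Sun (+2)  2325: Mon (+1)  2326: Tue (+1)  2327: Wed (+1)  2328: Fri (+2)
  2329: Sat (+1)  2330: Sun (+1)  2331: Mon (+1)  2332: Wed (+2)  2333: Thu (+1) ✓
  2334: Fri (+1)  2335: Sat (+1)  2336: Mon (+2)  2337: Tue (+1)  2338: Wed (+1)
  2339: Thu (+1) ✓  2340: Sat (+2)  2341: Sun (+1)  2342: Mon (+1)  2343: Tue (+1)
Thursday years: 2316, 2322, 2333, 2339 — 4 in total.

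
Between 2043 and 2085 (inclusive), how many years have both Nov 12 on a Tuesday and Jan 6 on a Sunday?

4

Check each year's weekday for Nov 12 and Jan 6:
  2043: Thu/Tue  2044: Sat/Wed  2045: Sun/Fri  2046: Mon/Sat  2047: Tue/Sun ✓  2048: Thu/Mon  2049: Fri/Wed  2050: Sat/Thu  2051: Sun/Fri  2052: Tue/Sat  2053: Wed/Mon  2054: Thu/Tue  2055: Fri/Wed  2056: Sun/Thu  …(15 more)…  2072: Sat/Wed  2073: Sun/Fri  2074: Mon/Sat  2075: Tue/Sun ✓  2076: Thu/Mon  2077: Fri/Wed  2078: Sat/Thu  2079: Sun/Fri  2080: Tue/Sat  2081: Wed/Mon  2082: Thu/Tue  2083: Fri/Wed  2084: Sun/Thu  2085: Mon/Sat
Both conditions hold in: 2047, 2058, 2069, 2075 — 4.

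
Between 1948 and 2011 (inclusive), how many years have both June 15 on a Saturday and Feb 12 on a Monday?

Check each year's weekday for June 15 and Feb 12:
  1948: Tue/Thu  1949: Wed/Sat  1950: Thu/Sun  1951: Fri/Mon  1952: Sun/Tue  1953: Mon/Thu  1954: Tue/Fri  1955: Wed/Sat  1956: Fri/Sun  1957: Sat/Tue  1958: Sun/Wed  1959: Mon/Thu  1960: Wed/Fri  1961: Thu/Sun  …(36 more)…  1998: Mon/Thu  1999: Tue/Fri  2000: Thu/Sat  2001: Fri/Mon  2002: Sat/Tue  2003: Sun/Wed  2004: Tue/Thu  2005: Wed/Sat  2006: Thu/Sun  2007: Fri/Mon  2008: Sun/Tue  2009: Mon/Thu  2010: Tue/Fri  2011: Wed/Sat
Both conditions hold in: 1968, 1996 — 2.

2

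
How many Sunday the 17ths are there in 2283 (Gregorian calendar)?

Check the 17th of each month of 2283: Jan 17: Wed, Feb 17: Sat, Mar 17: Sat, Apr 17: Tue, May 17: Thu, Jun 17: Sun, Jul 17: Tue, Aug 17: Fri, Sep 17: Mon, Oct 17: Wed, Nov 17: Sat, Dec 17: Mon.
Sunday occurs in June — 1 month.

1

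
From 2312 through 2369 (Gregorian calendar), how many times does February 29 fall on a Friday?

2

Leap years in 2312–2369: 15 of them.
Feb 29 weekday advances by 5 (mod 7) from one leap year to the next four years later (or differs when a century non-leap intervenes).
Leap-day weekdays: 2312:Thu 2316:Tue 2320:Sun 2324:Fri✓ 2328:Wed 2332:Mon 2336:Sat 2340:Thu 2344:Tue 2348:Sun 2352:Fri✓ 2356:Wed 2360:Mon 2364:Sat 2368:Thu
Friday: 2324, 2352 → 2.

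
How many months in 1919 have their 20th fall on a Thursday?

3

Check the 20th of each month of 1919: Jan 20: Mon, Feb 20: Thu, Mar 20: Thu, Apr 20: Sun, May 20: Tue, Jun 20: Fri, Jul 20: Sun, Aug 20: Wed, Sep 20: Sat, Oct 20: Mon, Nov 20: Thu, Dec 20: Sat.
Thursday occurs in February, March, November — 3 months.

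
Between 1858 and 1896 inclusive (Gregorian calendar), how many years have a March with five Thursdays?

17

March has 31 days; it has five Thursdays when Thursday falls among the first (month-length − 28) days — i.e. when March 1 is one of Thursday/Wednesday/Tuesday.
March 1 by year: 1858:Mon 1859:Tue✓ 1860:Thu✓ 1861:Fri 1862:Sat 1863:Sun 1864:Tue✓ 1865:Wed✓ 1866:Thu✓ 1867:Fri 1868:Sun 1869:Mon 1870:Tue✓ 1871:Wed✓ 1872:Fri …(9 more)… 1882:Wed✓ 1883:Thu✓ 1884:Sat 1885:Sun 1886:Mon 1887:Tue✓ 1888:Thu✓ 1889:Fri 1890:Sat 1891:Sun 1892:Tue✓ 1893:Wed✓ 1894:Thu✓ 1895:Fri 1896:Sun
Years with five Thursdays: 1859, 1860, 1864, 1865, 1866, 1870, 1871, 1876, 1877, 1881, 1882, 1883, 1887, 1888, 1892, 1893, 1894 → 17.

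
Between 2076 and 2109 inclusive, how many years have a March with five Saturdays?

March has 31 days; it has five Saturdays when Saturday falls among the first (month-length − 28) days — i.e. when March 1 is one of Saturday/Friday/Thursday.
March 1 by year: 2076:Sun 2077:Mon 2078:Tue 2079:Wed 2080:Fri✓ 2081:Sat✓ 2082:Sun 2083:Mon 2084:Wed 2085:Thu✓ 2086:Fri✓ 2087:Sat✓ 2088:Mon 2089:Tue 2090:Wed …(4 more)… 2095:Tue 2096:Thu✓ 2097:Fri✓ 2098:Sat✓ 2099:Sun 2100:Mon 2101:Tue 2102:Wed 2103:Thu✓ 2104:Sat✓ 2105:Sun 2106:Mon 2107:Tue 2108:Thu✓ 2109:Fri✓
Years with five Saturdays: 2080, 2081, 2085, 2086, 2087, 2091, 2092, 2096, 2097, 2098, 2103, 2104, 2108, 2109 → 14.

14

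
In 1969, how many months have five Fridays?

A month of length L has five Fridays iff its first Friday is on day ≤ L−28 (so day 1–3 in a 31-day month, 1–2 in a 30-day month, day 1 in a leap February).
Checking each month of 1969: Jan starts Wed (31d) ✓; Feb starts Sat (28d); Mar starts Sat (31d); Apr starts Tue (30d); May starts Thu (31d) ✓; Jun starts Sun (30d); Jul starts Tue (31d); Aug starts Fri (31d) ✓; Sep starts Mon (30d); Oct starts Wed (31d) ✓; Nov starts Sat (30d); Dec starts Mon (31d).
Five-Friday months: January, May, August, October → 4.

4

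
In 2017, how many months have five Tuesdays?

4

A month of length L has five Tuesdays iff its first Tuesday is on day ≤ L−28 (so day 1–3 in a 31-day month, 1–2 in a 30-day month, day 1 in a leap February).
Checking each month of 2017: Jan starts Sun (31d) ✓; Feb starts Wed (28d); Mar starts Wed (31d); Apr starts Sat (30d); May starts Mon (31d) ✓; Jun starts Thu (30d); Jul starts Sat (31d); Aug starts Tue (31d) ✓; Sep starts Fri (30d); Oct starts Sun (31d) ✓; Nov starts Wed (30d); Dec starts Fri (31d).
Five-Tuesday months: January, May, August, October → 4.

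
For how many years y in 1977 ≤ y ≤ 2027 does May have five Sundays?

May has 31 days; it has five Sundays when Sunday falls among the first (month-length − 28) days — i.e. when May 1 is one of Sunday/Saturday/Friday.
May 1 by year: 1977:Sun✓ 1978:Mon 1979:Tue 1980:Thu 1981:Fri✓ 1982:Sat✓ 1983:Sun✓ 1984:Tue 1985:Wed 1986:Thu 1987:Fri✓ 1988:Sun✓ 1989:Mon 1990:Tue 1991:Wed …(21 more)… 2013:Wed 2014:Thu 2015:Fri✓ 2016:Sun✓ 2017:Mon 2018:Tue 2019:Wed 2020:Fri✓ 2021:Sat✓ 2022:Sun✓ 2023:Mon 2024:Wed 2025:Thu 2026:Fri✓ 2027:Sat✓
Years with five Sundays: 1977, 1981, 1982, 1983, 1987, 1988, 1992, 1993, 1994, 1998, 1999, 2004, 2005, 2009, 2010, 2011, 2015, 2016, 2020, 2021, 2022, 2026, 2027 → 23.

23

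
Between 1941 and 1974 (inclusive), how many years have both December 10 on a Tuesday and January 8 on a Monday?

Check each year's weekday for December 10 and January 8:
  1941: Wed/Wed  1942: Thu/Thu  1943: Fri/Fri  1944: Sun/Sat  1945: Mon/Mon  1946: Tue/Tue  1947: Wed/Wed  1948: Fri/Thu  1949: Sat/Sat  1950: Sun/Sun  1951: Mon/Mon  1952: Wed/Tue  1953: Thu/Thu  1954: Fri/Fri  …(6 more)…  1961: Sun/Sun  1962: Mon/Mon  1963: Tue/Tue  1964: Thu/Wed  1965: Fri/Fri  1966: Sat/Sat  1967: Sun/Sun  1968: Tue/Mon ✓  1969: Wed/Wed  1970: Thu/Thu  1971: Fri/Fri  1972: Sun/Sat  1973: Mon/Mon  1974: Tue/Tue
Both conditions hold in: 1968 — 1.

1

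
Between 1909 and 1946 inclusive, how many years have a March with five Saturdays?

March has 31 days; it has five Saturdays when Saturday falls among the first (month-length − 28) days — i.e. when March 1 is one of Saturday/Friday/Thursday.
March 1 by year: 1909:Mon 1910:Tue 1911:Wed 1912:Fri✓ 1913:Sat✓ 1914:Sun 1915:Mon 1916:Wed 1917:Thu✓ 1918:Fri✓ 1919:Sat✓ 1920:Mon 1921:Tue 1922:Wed 1923:Thu✓ …(8 more)… 1932:Tue 1933:Wed 1934:Thu✓ 1935:Fri✓ 1936:Sun 1937:Mon 1938:Tue 1939:Wed 1940:Fri✓ 1941:Sat✓ 1942:Sun 1943:Mon 1944:Wed 1945:Thu✓ 1946:Fri✓
Years with five Saturdays: 1912, 1913, 1917, 1918, 1919, 1923, 1924, 1928, 1929, 1930, 1934, 1935, 1940, 1941, 1945, 1946 → 16.

16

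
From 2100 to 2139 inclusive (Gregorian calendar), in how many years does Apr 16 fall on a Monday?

6

Track Apr 16's weekday year by year (advancing +1, or +2 across a Feb 29):
  2100: Fri  2101: Sat (+1)  2102: Sun (+1)  2103: Mon (+1) ✓  2104: Wed (+2)
  2105: Thu (+1)  2106: Fri (+1)  2107: Sat (+1)  2108: Mon (+2) ✓  2109: Tue (+1)
  2110: Wed (+1)  2111: Thu (+1)  2112: Sat (+2)  2113: Sun (+1)  … (12 more years) …
  2126: Tue (+1)  2127: Wed (+1)  2128: Fri (+2)  2129: Sat (+1)  2130: Sun (+1)
  2131: Mon (+1) ✓  2132: Wed (+2)  2133: Thu (+1)  2134: Fri (+1)  2135: Sat (+1)
  2136: Mon (+2) ✓  2137: Tue (+1)  2138: Wed (+1)  2139: Thu (+1)
Monday years: 2103, 2108, 2114, 2125, 2131, 2136 — 6 in total.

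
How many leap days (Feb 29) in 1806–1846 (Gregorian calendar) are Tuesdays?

Leap years in 1806–1846: 10 of them.
Feb 29 weekday advances by 5 (mod 7) from one leap year to the next four years later (or differs when a century non-leap intervenes).
Leap-day weekdays: 1808:Mon 1812:Sat 1816:Thu 1820:Tue✓ 1824:Sun 1828:Fri 1832:Wed 1836:Mon 1840:Sat 1844:Thu
Tuesday: 1820 → 1.

1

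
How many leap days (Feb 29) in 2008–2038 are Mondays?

1

Leap years in 2008–2038: 8 of them.
Feb 29 weekday advances by 5 (mod 7) from one leap year to the next four years later (or differs when a century non-leap intervenes).
Leap-day weekdays: 2008:Fri 2012:Wed 2016:Mon✓ 2020:Sat 2024:Thu 2028:Tue 2032:Sun 2036:Fri
Monday: 2016 → 1.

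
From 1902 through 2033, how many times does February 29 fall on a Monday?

Leap years in 1902–2033: 33 of them.
Feb 29 weekday advances by 5 (mod 7) from one leap year to the next four years later (or differs when a century non-leap intervenes).
Leap-day weekdays: 1904:Mon✓ 1908:Sat 1912:Thu 1916:Tue 1920:Sun 1924:Fri 1928:Wed 1932:Mon✓ 1936:Sat 1940:Thu 1944:Tue 1948:Sun 1952:Fri …(7 more)… 1984:Wed 1988:Mon✓ 1992:Sat 1996:Thu 2000:Tue 2004:Sun 2008:Fri 2012:Wed 2016:Mon✓ 2020:Sat 2024:Thu 2028:Tue 2032:Sun
Monday: 1904, 1932, 1960, 1988, 2016 → 5.

5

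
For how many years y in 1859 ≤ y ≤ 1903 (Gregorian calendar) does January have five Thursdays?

20

January has 31 days; it has five Thursdays when Thursday falls among the first (month-length − 28) days — i.e. when January 1 is one of Thursday/Wednesday/Tuesday.
January 1 by year: 1859:Sat 1860:Sun 1861:Tue✓ 1862:Wed✓ 1863:Thu✓ 1864:Fri 1865:Sun 1866:Mon 1867:Tue✓ 1868:Wed✓ 1869:Fri 1870:Sat 1871:Sun 1872:Mon 1873:Wed✓ …(15 more)… 1889:Tue✓ 1890:Wed✓ 1891:Thu✓ 1892:Fri 1893:Sun 1894:Mon 1895:Tue✓ 1896:Wed✓ 1897:Fri 1898:Sat 1899:Sun 1900:Mon 1901:Tue✓ 1902:Wed✓ 1903:Thu✓
Years with five Thursdays: 1861, 1862, 1863, 1867, 1868, 1873, 1874, 1878, 1879, 1880, 1884, 1885, 1889, 1890, 1891, 1895, 1896, 1901, 1902, 1903 → 20.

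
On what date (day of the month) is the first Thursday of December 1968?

5

December 1, 1968 is a Sunday, so the first Thursday is the 5th.
The first Thursday is 5 + 0 = 5.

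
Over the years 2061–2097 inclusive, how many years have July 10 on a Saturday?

5

Track July 10's weekday year by year (advancing +1, or +2 across a Feb 29):
  2061: Sun  2062: Mon (+1)  2063: Tue (+1)  2064: Thu (+2)  2065: Fri (+1)
  2066: Sat (+1) ✓  2067: Sun (+1)  2068: Tue (+2)  2069: Wed (+1)  2070: Thu (+1)
  2071: Fri (+1)  2072: Sun (+2)  2073: Mon (+1)  2074: Tue (+1)  … (9 more years) …
  2084: Mon (+2)  2085: Tue (+1)  2086: Wed (+1)  2087: Thu (+1)  2088: Sat (+2) ✓
  2089: Sun (+1)  2090: Mon (+1)  2091: Tue (+1)  2092: Thu (+2)  2093: Fri (+1)
  2094: Sat (+1) ✓  2095: Sun (+1)  2096: Tue (+2)  2097: Wed (+1)
Saturday years: 2066, 2077, 2083, 2088, 2094 — 5 in total.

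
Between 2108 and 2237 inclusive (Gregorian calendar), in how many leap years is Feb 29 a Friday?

Leap years in 2108–2237: 32 of them.
Feb 29 weekday advances by 5 (mod 7) from one leap year to the next four years later (or differs when a century non-leap intervenes).
Leap-day weekdays: 2108:Wed 2112:Mon 2116:Sat 2120:Thu 2124:Tue 2128:Sun 2132:Fri✓ 2136:Wed 2140:Mon 2144:Sat 2148:Thu 2152:Tue 2156:Sun …(6 more)… 2184:Sun 2188:Fri✓ 2192:Wed 2196:Mon 2204:Wed 2208:Mon 2212:Sat 2216:Thu 2220:Tue 2224:Sun 2228:Fri✓ 2232:Wed 2236:Mon
Friday: 2132, 2160, 2188, 2228 → 4.

4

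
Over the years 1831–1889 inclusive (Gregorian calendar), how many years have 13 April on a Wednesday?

9

Track 13 April's weekday year by year (advancing +1, or +2 across a Feb 29):
  1831: Wed ✓  1832: Fri (+2)  1833: Sat (+1)  1834: Sun (+1)  1835: Mon (+1)
  1836: Wed (+2) ✓  1837: Thu (+1)  1838: Fri (+1)  1839: Sat (+1)  1840: Mon (+2)
  1841: Tue (+1)  1842: Wed (+1) ✓  1843: Thu (+1)  1844: Sat (+2)  … (31 more years) …
  1876: Thu (+2)  1877: Fri (+1)  1878: Sat (+1)  1879: Sun (+1)  1880: Tue (+2)
  1881: Wed (+1) ✓  1882: Thu (+1)  1883: Fri (+1)  1884: Sun (+2)  1885: Mon (+1)
  1886: Tue (+1)  1887: Wed (+1) ✓  1888: Fri (+2)  1889: Sat (+1)
Wednesday years: 1831, 1836, 1842, 1853, 1859, 1864, 1870, 1881, 1887 — 9 in total.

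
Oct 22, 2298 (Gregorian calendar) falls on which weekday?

January 1, 2298 is a Saturday.
October 22 is day 295 of the year, i.e. 294 days after Jan 1.
294 mod 7 = 0, so advance 0 weekdays from Saturday: Saturday.

Saturday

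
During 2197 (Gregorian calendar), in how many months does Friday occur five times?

4

A month of length L has five Fridays iff its first Friday is on day ≤ L−28 (so day 1–3 in a 31-day month, 1–2 in a 30-day month, day 1 in a leap February).
Checking each month of 2197: Jan starts Sun (31d); Feb starts Wed (28d); Mar starts Wed (31d) ✓; Apr starts Sat (30d); May starts Mon (31d); Jun starts Thu (30d) ✓; Jul starts Sat (31d); Aug starts Tue (31d); Sep starts Fri (30d) ✓; Oct starts Sun (31d); Nov starts Wed (30d); Dec starts Fri (31d) ✓.
Five-Friday months: March, June, September, December → 4.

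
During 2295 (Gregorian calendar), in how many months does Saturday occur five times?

4

A month of length L has five Saturdays iff its first Saturday is on day ≤ L−28 (so day 1–3 in a 31-day month, 1–2 in a 30-day month, day 1 in a leap February).
Checking each month of 2295: Jan starts Tue (31d); Feb starts Fri (28d); Mar starts Fri (31d) ✓; Apr starts Mon (30d); May starts Wed (31d); Jun starts Sat (30d) ✓; Jul starts Mon (31d); Aug starts Thu (31d) ✓; Sep starts Sun (30d); Oct starts Tue (31d); Nov starts Fri (30d) ✓; Dec starts Sun (31d).
Five-Saturday months: March, June, August, November → 4.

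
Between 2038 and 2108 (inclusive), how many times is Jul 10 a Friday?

Track Jul 10's weekday year by year (advancing +1, or +2 across a Feb 29):
  2038: Sat  2039: Sun (+1)  2040: Tue (+2)  2041: Wed (+1)  2042: Thu (+1)
  2043: Fri (+1) ✓  2044: Sun (+2)  2045: Mon (+1)  2046: Tue (+1)  2047: Wed (+1)
  2048: Fri (+2) ✓  2049: Sat (+1)  2050: Sun (+1)  2051: Mon (+1)  … (43 more years) …
  2095: Sun (+1)  2096: Tue (+2)  2097: Wed (+1)  2098: Thu (+1)  2099: Fri (+1) ✓
  2100: Sat (+1)  2101: Sun (+1)  2102: Mon (+1)  2103: Tue (+1)  2104: Thu (+2)
  2105: Fri (+1) ✓  2106: Sat (+1)  2107: Sun (+1)  2108: Tue (+2)
Friday years: 2043, 2048, 2054, 2065, 2071, 2076, 2082, 2093, 2099, 2105 — 10 in total.

10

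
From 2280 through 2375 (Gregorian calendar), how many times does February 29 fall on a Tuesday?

Leap years in 2280–2375: 23 of them.
Feb 29 weekday advances by 5 (mod 7) from one leap year to the next four years later (or differs when a century non-leap intervenes).
Leap-day weekdays: 2280:Sun 2284:Fri 2288:Wed 2292:Mon 2296:Sat 2304:Mon 2308:Sat 2312:Thu 2316:Tue✓ 2320:Sun 2324:Fri 2328:Wed 2332:Mon 2336:Sat 2340:Thu 2344:Tue✓ 2348:Sun 2352:Fri 2356:Wed 2360:Mon 2364:Sat 2368:Thu 2372:Tue✓
Tuesday: 2316, 2344, 2372 → 3.

3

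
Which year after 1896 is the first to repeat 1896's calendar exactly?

1908

Two years share a calendar iff Jan 1 falls on the same weekday and both are leap or both are common. 1896: Jan 1 is Wednesday, leap year.
1897: Jan 1 Friday, common
1898: Jan 1 Saturday, common
1899: Jan 1 Sunday, common
1900: Jan 1 Monday, common
1901: Jan 1 Tuesday, common
1902: Jan 1 Wednesday, common
1903: Jan 1 Thursday, common
1904: Jan 1 Friday, leap
1905: Jan 1 Sunday, common
1906: Jan 1 Monday, common
1907: Jan 1 Tuesday, common
1908: Jan 1 Wednesday, leap
1908 matches on both conditions.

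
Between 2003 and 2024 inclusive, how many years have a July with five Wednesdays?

9

July has 31 days; it has five Wednesdays when Wednesday falls among the first (month-length − 28) days — i.e. when July 1 is one of Wednesday/Tuesday/Monday.
July 1 by year: 2003:Tue✓ 2004:Thu 2005:Fri 2006:Sat 2007:Sun 2008:Tue✓ 2009:Wed✓ 2010:Thu 2011:Fri 2012:Sun 2013:Mon✓ 2014:Tue✓ 2015:Wed✓ 2016:Fri 2017:Sat 2018:Sun 2019:Mon✓ 2020:Wed✓ 2021:Thu 2022:Fri 2023:Sat 2024:Mon✓
Years with five Wednesdays: 2003, 2008, 2009, 2013, 2014, 2015, 2019, 2020, 2024 → 9.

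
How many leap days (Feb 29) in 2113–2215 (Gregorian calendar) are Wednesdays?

Leap years in 2113–2215: 24 of them.
Feb 29 weekday advances by 5 (mod 7) from one leap year to the next four years later (or differs when a century non-leap intervenes).
Leap-day weekdays: 2116:Sat 2120:Thu 2124:Tue 2128:Sun 2132:Fri 2136:Wed✓ 2140:Mon 2144:Sat 2148:Thu 2152:Tue 2156:Sun 2160:Fri 2164:Wed✓ 2168:Mon 2172:Sat 2176:Thu 2180:Tue 2184:Sun 2188:Fri 2192:Wed✓ 2196:Mon 2204:Wed✓ 2208:Mon 2212:Sat
Wednesday: 2136, 2164, 2192, 2204 → 4.

4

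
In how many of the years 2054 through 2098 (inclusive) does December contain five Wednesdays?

December has 31 days; it has five Wednesdays when Wednesday falls among the first (month-length − 28) days — i.e. when December 1 is one of Wednesday/Tuesday/Monday.
December 1 by year: 2054:Tue✓ 2055:Wed✓ 2056:Fri 2057:Sat 2058:Sun 2059:Mon✓ 2060:Wed✓ 2061:Thu 2062:Fri 2063:Sat 2064:Mon✓ 2065:Tue✓ 2066:Wed✓ 2067:Thu 2068:Sat …(15 more)… 2084:Fri 2085:Sat 2086:Sun 2087:Mon✓ 2088:Wed✓ 2089:Thu 2090:Fri 2091:Sat 2092:Mon✓ 2093:Tue✓ 2094:Wed✓ 2095:Thu 2096:Sat 2097:Sun 2098:Mon✓
Years with five Wednesdays: 2054, 2055, 2059, 2060, 2064, 2065, 2066, 2070, 2071, 2076, 2077, 2081, 2082, 2083, 2087, 2088, 2092, 2093, 2094, 2098 → 20.

20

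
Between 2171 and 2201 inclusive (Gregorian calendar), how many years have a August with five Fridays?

14

August has 31 days; it has five Fridays when Friday falls among the first (month-length − 28) days — i.e. when August 1 is one of Friday/Thursday/Wednesday.
August 1 by year: 2171:Thu✓ 2172:Sat 2173:Sun 2174:Mon 2175:Tue 2176:Thu✓ 2177:Fri✓ 2178:Sat 2179:Sun 2180:Tue 2181:Wed✓ 2182:Thu✓ 2183:Fri✓ 2184:Sun 2185:Mon 2186:Tue 2187:Wed✓ 2188:Fri✓ 2189:Sat 2190:Sun 2191:Mon 2192:Wed✓ 2193:Thu✓ 2194:Fri✓ 2195:Sat 2196:Mon 2197:Tue 2198:Wed✓ 2199:Thu✓ 2200:Fri✓ 2201:Sat
Years with five Fridays: 2171, 2176, 2177, 2181, 2182, 2183, 2187, 2188, 2192, 2193, 2194, 2198, 2199, 2200 → 14.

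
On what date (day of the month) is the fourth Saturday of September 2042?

September 1, 2042 is a Monday, so the first Saturday is the 6th.
The fourth Saturday is 6 + 21 = 27.

27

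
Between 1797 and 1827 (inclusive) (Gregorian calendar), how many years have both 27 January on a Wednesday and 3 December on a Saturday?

Check each year's weekday for 27 January and 3 December:
  1797: Fri/Sun  1798: Sat/Mon  1799: Sun/Tue  1800: Mon/Wed  1801: Tue/Thu  1802: Wed/Fri  1803: Thu/Sat  1804: Fri/Mon  1805: Sun/Tue  1806: Mon/Wed  1807: Tue/Thu  1808: Wed/Sat ✓  1809: Fri/Sun  1810: Sat/Mon  …(3 more)…  1814: Thu/Sat  1815: Fri/Sun  1816: Sat/Tue  1817: Mon/Wed  1818: Tue/Thu  1819: Wed/Fri  1820: Thu/Sun  1821: Sat/Mon  1822: Sun/Tue  1823: Mon/Wed  1824: Tue/Fri  1825: Thu/Sat  1826: Fri/Sun  1827: Sat/Mon
Both conditions hold in: 1808 — 1.

1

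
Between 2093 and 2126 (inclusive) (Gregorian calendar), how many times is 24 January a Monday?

5

Track 24 January's weekday year by year (advancing +1, or +2 across a Feb 29):
  2093: Sat  2094: Sun (+1)  2095: Mon (+1) ✓  2096: Tue (+1)  2097: Thu (+2)
  2098: Fri (+1)  2099: Sat (+1)  2100: Sun (+1)  2101: Mon (+1) ✓  2102: Tue (+1)
  2103: Wed (+1)  2104: Thu (+1)  2105: Sat (+2)  2106: Sun (+1)  … (6 more years) …
  2113: Tue (+2)  2114: Wed (+1)  2115: Thu (+1)  2116: Fri (+1)  2117: Sun (+2)
  2118: Mon (+1) ✓  2119: Tue (+1)  2120: Wed (+1)  2121: Fri (+2)  2122: Sat (+1)
  2123: Sun (+1)  2124: Mon (+1) ✓  2125: Wed (+2)  2126: Thu (+1)
Monday years: 2095, 2101, 2107, 2118, 2124 — 5 in total.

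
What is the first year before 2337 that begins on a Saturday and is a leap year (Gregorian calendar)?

Jan 1 advances by 2 weekdays after a leap year and by 1 after a common year.
2337: Jan 1 is Friday.
2336: Wednesday (leap)
2335: Tuesday
2334: Monday
2333: Sunday
2332: Friday (leap)
2331: Thursday
2330: Wednesday
2329: Tuesday
2328: Sunday (leap)
2327: Saturday
2326: Friday
2325: Thursday
2324: Tuesday (leap)
2323: Monday
2322: Sunday
2321: Saturday
2320: Thursday (leap)
2319: Wednesday
2318: Tuesday
2317: Monday
2316: Saturday (leap)
2316 begins on a Saturday and is a leap year.

2316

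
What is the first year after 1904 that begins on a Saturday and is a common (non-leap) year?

Jan 1 advances by 2 weekdays after a leap year and by 1 after a common year.
1904: Jan 1 is Friday (leap).
1905: Sunday
1906: Monday
1907: Tuesday
1908: Wednesday (leap)
1909: Friday
1910: Saturday
1910 begins on a Saturday and is a common year.

1910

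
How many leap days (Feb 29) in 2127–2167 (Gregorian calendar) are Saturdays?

1

Leap years in 2127–2167: 10 of them.
Feb 29 weekday advances by 5 (mod 7) from one leap year to the next four years later (or differs when a century non-leap intervenes).
Leap-day weekdays: 2128:Sun 2132:Fri 2136:Wed 2140:Mon 2144:Sat✓ 2148:Thu 2152:Tue 2156:Sun 2160:Fri 2164:Wed
Saturday: 2144 → 1.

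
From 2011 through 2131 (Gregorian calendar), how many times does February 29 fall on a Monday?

Leap years in 2011–2131: 29 of them.
Feb 29 weekday advances by 5 (mod 7) from one leap year to the next four years later (or differs when a century non-leap intervenes).
Leap-day weekdays: 2012:Wed 2016:Mon✓ 2020:Sat 2024:Thu 2028:Tue 2032:Sun 2036:Fri 2040:Wed 2044:Mon✓ 2048:Sat 2052:Thu 2056:Tue 2060:Sun …(3 more)… 2076:Sat 2080:Thu 2084:Tue 2088:Sun 2092:Fri 2096:Wed 2104:Fri 2108:Wed 2112:Mon✓ 2116:Sat 2120:Thu 2124:Tue 2128:Sun
Monday: 2016, 2044, 2072, 2112 → 4.

4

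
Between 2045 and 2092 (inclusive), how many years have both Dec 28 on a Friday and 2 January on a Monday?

Check each year's weekday for Dec 28 and 2 January:
  2045: Thu/Mon  2046: Fri/Tue  2047: Sat/Wed  2048: Mon/Thu  2049: Tue/Sat  2050: Wed/Sun  2051: Thu/Mon  2052: Sat/Tue  2053: Sun/Thu  2054: Mon/Fri  2055: Tue/Sat  2056: Thu/Sun  2057: Fri/Tue  2058: Sat/Wed  …(20 more)…  2079: Thu/Mon  2080: Sat/Tue  2081: Sun/Thu  2082: Mon/Fri  2083: Tue/Sat  2084: Thu/Sun  2085: Fri/Tue  2086: Sat/Wed  2087: Sun/Thu  2088: Tue/Fri  2089: Wed/Sun  2090: Thu/Mon  2091: Fri/Tue  2092: Sun/Wed
Both conditions hold in: 2068 — 1.

1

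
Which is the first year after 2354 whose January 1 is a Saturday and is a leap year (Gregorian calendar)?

Jan 1 advances by 2 weekdays after a leap year and by 1 after a common year.
2354: Jan 1 is Friday.
2355: Saturday
2356: Sunday (leap)
2357: Tuesday
2358: Wednesday
2359: Thursday
2360: Friday (leap)
2361: Sunday
2362: Monday
2363: Tuesday
2364: Wednesday (leap)
2365: Friday
2366: Saturday
2367: Sunday
2368: Monday (leap)
2369: Wednesday
2370: Thursday
2371: Friday
2372: Saturday (leap)
2372 begins on a Saturday and is a leap year.

2372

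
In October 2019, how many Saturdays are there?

October 2019 has 31 days and begins on Tuesday.
The first Saturday is October 5.
Saturdays fall on 5, 12, 19, 26 — that's 4.

4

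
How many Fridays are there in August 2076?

August 2076 has 31 days and begins on Saturday.
The first Friday is August 7.
Fridays fall on 7, 14, 21, 28 — that's 4.

4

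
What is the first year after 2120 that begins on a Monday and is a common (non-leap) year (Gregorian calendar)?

Jan 1 advances by 2 weekdays after a leap year and by 1 after a common year.
2120: Jan 1 is Monday (leap).
2121: Wednesday
2122: Thursday
2123: Friday
2124: Saturday (leap)
2125: Monday
2125 begins on a Monday and is a common year.

2125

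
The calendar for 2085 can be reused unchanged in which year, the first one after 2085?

Two years share a calendar iff Jan 1 falls on the same weekday and both are leap or both are common. 2085: Jan 1 is Monday, common year.
2086: Jan 1 Tuesday, common
2087: Jan 1 Wednesday, common
2088: Jan 1 Thursday, leap
2089: Jan 1 Saturday, common
2090: Jan 1 Sunday, common
2091: Jan 1 Monday, common
2091 matches on both conditions.

2091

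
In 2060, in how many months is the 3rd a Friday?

2

Check the 3rd of each month of 2060: Jan 3: Sat, Feb 3: Tue, Mar 3: Wed, Apr 3: Sat, May 3: Mon, Jun 3: Thu, Jul 3: Sat, Aug 3: Tue, Sep 3: Fri, Oct 3: Sun, Nov 3: Wed, Dec 3: Fri.
Friday occurs in September, December — 2 months.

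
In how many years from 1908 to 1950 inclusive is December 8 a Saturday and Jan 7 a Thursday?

0

Check each year's weekday for December 8 and Jan 7:
  1908: Tue/Tue  1909: Wed/Thu  1910: Thu/Fri  1911: Fri/Sat  1912: Sun/Sun  1913: Mon/Tue  1914: Tue/Wed  1915: Wed/Thu  1916: Fri/Fri  1917: Sat/Sun  1918: Sun/Mon  1919: Mon/Tue  1920: Wed/Wed  1921: Thu/Fri  …(15 more)…  1937: Wed/Thu  1938: Thu/Fri  1939: Fri/Sat  1940: Sun/Sun  1941: Mon/Tue  1942: Tue/Wed  1943: Wed/Thu  1944: Fri/Fri  1945: Sat/Sun  1946: Sun/Mon  1947: Mon/Tue  1948: Wed/Wed  1949: Thu/Fri  1950: Fri/Sat
Both conditions hold in: no year — 0.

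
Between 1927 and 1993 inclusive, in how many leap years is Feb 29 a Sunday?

2

Leap years in 1927–1993: 17 of them.
Feb 29 weekday advances by 5 (mod 7) from one leap year to the next four years later (or differs when a century non-leap intervenes).
Leap-day weekdays: 1928:Wed 1932:Mon 1936:Sat 1940:Thu 1944:Tue 1948:Sun✓ 1952:Fri 1956:Wed 1960:Mon 1964:Sat 1968:Thu 1972:Tue 1976:Sun✓ 1980:Fri 1984:Wed 1988:Mon 1992:Sat
Sunday: 1948, 1976 → 2.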